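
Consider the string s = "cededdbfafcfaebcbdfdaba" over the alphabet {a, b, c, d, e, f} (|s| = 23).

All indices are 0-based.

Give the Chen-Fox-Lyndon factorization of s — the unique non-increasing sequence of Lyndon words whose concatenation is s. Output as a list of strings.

emit factor 1: 'cededd' (i=0, period=6)
emit factor 2: 'bf' (i=6, period=2)
emit factor 3: 'afcf' (i=8, period=4)
emit factor 4: 'aebcbdfd' (i=12, period=8)
emit factor 5: 'ab' (i=20, period=2)
emit factor 6: 'a' (i=22, period=1)

["cededd", "bf", "afcf", "aebcbdfd", "ab", "a"]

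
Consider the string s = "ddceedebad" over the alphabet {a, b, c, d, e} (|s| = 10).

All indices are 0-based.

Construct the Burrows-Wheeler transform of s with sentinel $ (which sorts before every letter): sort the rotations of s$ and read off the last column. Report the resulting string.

dbedad$edec

rank  rotation     last
    0  $ddceedebad  d
    1  ad$ddceedeb  b
    2  bad$ddceede  e
    3  ceedebad$dd  d
    4  d$ddceedeba  a
    5  dceedebad$d  d
    6  ddceedebad$  $
    7  debad$ddcee  e
    8  ebad$ddceed  d
    9  edebad$ddce  e
   10  eedebad$ddc  c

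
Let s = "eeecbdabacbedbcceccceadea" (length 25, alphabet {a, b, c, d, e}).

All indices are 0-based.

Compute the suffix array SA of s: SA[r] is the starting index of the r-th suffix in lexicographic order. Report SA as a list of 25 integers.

sorted suffixes:
  #0 SA[0]=24  'a'
  #1 SA[1]=6  'abacbedbcceccceadea'
  #2 SA[2]=8  'acbedbcceccceadea'
  #3 SA[3]=21  'adea'
  #4 SA[4]=7  'bacbedbcceccceadea'
  #5 SA[5]=13  'bcceccceadea'
  #6 SA[6]=4  'bdabacbedbcceccceadea'
  #7 SA[7]=10  'bedbcceccceadea'
  #8 SA[8]=3  'cbdabacbedbcceccceadea'
  #9 SA[9]=9  'cbedbcceccceadea'
  #10 SA[10]=17  'ccceadea'
  #11 SA[11]=18  'cceadea'
  #12 SA[12]=14  'cceccceadea'
  #13 SA[13]=19  'ceadea'
  #14 SA[14]=15  'ceccceadea'
  #15 SA[15]=5  'dabacbedbcceccceadea'
  #16 SA[16]=12  'dbcceccceadea'
  #17 SA[17]=22  'dea'
  #18 SA[18]=23  'ea'
  #19 SA[19]=20  'eadea'
  #20 SA[20]=2  'ecbdabacbedbcceccceadea'
  #21 SA[21]=16  'eccceadea'
  #22 SA[22]=11  'edbcceccceadea'
  #23 SA[23]=1  'eecbdabacbedbcceccceadea'
  #24 SA[24]=0  'eeecbdabacbedbcceccceadea'

[24, 6, 8, 21, 7, 13, 4, 10, 3, 9, 17, 18, 14, 19, 15, 5, 12, 22, 23, 20, 2, 16, 11, 1, 0]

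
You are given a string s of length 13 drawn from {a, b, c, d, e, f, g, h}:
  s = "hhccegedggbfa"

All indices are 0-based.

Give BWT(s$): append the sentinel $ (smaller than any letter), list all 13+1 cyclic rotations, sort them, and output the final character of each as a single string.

afghcegcbgedh$

rank  rotation        last
    0  $hhccegedggbfa  a
    1  a$hhccegedggbf  f
    2  bfa$hhccegedgg  g
    3  ccegedggbfa$hh  h
    4  cegedggbfa$hhc  c
    5  dggbfa$hhccege  e
    6  edggbfa$hhcceg  g
    7  egedggbfa$hhcc  c
    8  fa$hhccegedggb  b
    9  gbfa$hhccegedg  g
   10  gedggbfa$hhcce  e
   11  ggbfa$hhcceged  d
   12  hccegedggbfa$h  h
   13  hhccegedggbfa$  $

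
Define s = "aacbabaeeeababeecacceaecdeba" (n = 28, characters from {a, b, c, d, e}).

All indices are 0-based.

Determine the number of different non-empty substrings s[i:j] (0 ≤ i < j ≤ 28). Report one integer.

370

rank | idx | suffix
   0 |  27 | a
   1 |   0 | aacbabaeeeababeecacceaecdeba
   2 |  10 | ababeecacceaecdeba
   3 |   4 | abaeeeababeecacceaecdeba
   4 |  12 | abeecacceaecdeba
   5 |   1 | acbabaeeeababeecacceaecdeba
   6 |  17 | acceaecdeba
   7 |  21 | aecdeba
   8 |   6 | aeeeababeecacceaecdeba
   9 |  26 | ba
  10 |   3 | babaeeeababeecacceaecdeba
  11 |  11 | babeecacceaecdeba
  12 |   5 | baeeeababeecacceaecdeba
  13 |  13 | beecacceaecdeba
  14 |  16 | cacceaecdeba
  15 |   2 | cbabaeeeababeecacceaecdeba
  16 |  18 | cceaecdeba
  17 |  23 | cdeba
  18 |  19 | ceaecdeba
  19 |  24 | deba
  20 |   9 | eababeecacceaecdeba
  21 |  20 | eaecdeba
  22 |  25 | eba
  23 |  15 | ecacceaecdeba
  24 |  22 | ecdeba
  25 |   8 | eeababeecacceaecdeba
  26 |  14 | eecacceaecdeba
  27 |   7 | eeeababeecacceaecdeba

SA = [27, 0, 10, 4, 12, 1, 17, 21, 6, 26, 3, 11, 5, 13, 16, 2, 18, 23, 19, 24, 9, 20, 25, 15, 22, 8, 14, 7]
i: (SA[i-1],SA[i]) lcp shared
  1: (27,0) 1 'a'
  2: (0,10) 1 'a'
  3: (10,4) 3 'aba'
  4: (4,12) 2 'ab'
  5: (12,1) 1 'a'
  6: (1,17) 2 'ac'
  7: (17,21) 1 'a'
  8: (21,6) 2 'ae'
  9: (6,26) 0 ''
  10: (26,3) 2 'ba'
  11: (3,11) 3 'bab'
  12: (11,5) 2 'ba'
  13: (5,13) 1 'b'
  14: (13,16) 0 ''
  15: (16,2) 1 'c'
  16: (2,18) 1 'c'
  17: (18,23) 1 'c'
  18: (23,19) 1 'c'
  19: (19,24) 0 ''
  20: (24,9) 0 ''
  21: (9,20) 2 'ea'
  22: (20,25) 1 'e'
  23: (25,15) 1 'e'
  24: (15,22) 2 'ec'
  25: (22,8) 1 'e'
  26: (8,14) 2 'ee'
  27: (14,7) 2 'ee'

n(n+1)/2 = 28·29/2 = 406
Σ LCP = 0 + 1 + 1 + 3 + 2 + 1 + 2 + 1 + 2 + 0 + 2 + 3 + 2 + 1 + 0 + 1 + 1 + 1 + 1 + 0 + 0 + 2 + 1 + 1 + 2 + 1 + 2 + 2 = 36
distinct = 406 − 36 = 370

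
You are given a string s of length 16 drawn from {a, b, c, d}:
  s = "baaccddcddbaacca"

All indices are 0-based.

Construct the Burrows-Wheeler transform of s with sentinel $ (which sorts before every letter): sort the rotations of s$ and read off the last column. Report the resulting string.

acbbaad$caadcddcc

rank  rotation           last
    0  $baaccddcddbaacca  a
    1  a$baaccddcddbaacc  c
    2  aacca$baaccddcddb  b
    3  aaccddcddbaacca$b  b
    4  acca$baaccddcddba  a
    5  accddcddbaacca$ba  a
    6  baacca$baaccddcdd  d
    7  baaccddcddbaacca$  $
    8  ca$baaccddcddbaac  c
    9  cca$baaccddcddbaa  a
   10  ccddcddbaacca$baa  a
   11  cddbaacca$baaccdd  d
   12  cddcddbaacca$baac  c
   13  dbaacca$baaccddcd  d
   14  dcddbaacca$baaccd  d
   15  ddbaacca$baaccddc  c
   16  ddcddbaacca$baacc  c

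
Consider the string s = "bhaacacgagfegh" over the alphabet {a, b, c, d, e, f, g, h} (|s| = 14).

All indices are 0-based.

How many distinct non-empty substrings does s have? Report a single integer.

rank | idx | suffix
   0 |   2 | aacacgagfegh
   1 |   3 | acacgagfegh
   2 |   5 | acgagfegh
   3 |   8 | agfegh
   4 |   0 | bhaacacgagfegh
   5 |   4 | cacgagfegh
   6 |   6 | cgagfegh
   7 |  11 | egh
   8 |  10 | fegh
   9 |   7 | gagfegh
  10 |   9 | gfegh
  11 |  12 | gh
  12 |  13 | h
  13 |   1 | haacacgagfegh

SA = [2, 3, 5, 8, 0, 4, 6, 11, 10, 7, 9, 12, 13, 1]
[i] adj suffixes → lcp
  [1] 2/3 → 1 ('a')
  [2] 3/5 → 2 ('ac')
  [3] 5/8 → 1 ('a')
  [4] 8/0 → 0 ('')
  [5] 0/4 → 0 ('')
  [6] 4/6 → 1 ('c')
  [7] 6/11 → 0 ('')
  [8] 11/10 → 0 ('')
  [9] 10/7 → 0 ('')
  [10] 7/9 → 1 ('g')
  [11] 9/12 → 1 ('g')
  [12] 12/13 → 0 ('')
  [13] 13/1 → 1 ('h')

n(n+1)/2 = 14·15/2 = 105
Σ LCP = 0 + 1 + 2 + 1 + 0 + 0 + 1 + 0 + 0 + 0 + 1 + 1 + 0 + 1 = 8
distinct = 105 − 8 = 97

97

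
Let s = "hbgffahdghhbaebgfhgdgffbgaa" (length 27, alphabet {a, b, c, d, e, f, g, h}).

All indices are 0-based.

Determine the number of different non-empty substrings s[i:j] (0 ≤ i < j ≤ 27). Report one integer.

rank | idx | suffix
   0 |  26 | a
   1 |  25 | aa
   2 |  12 | aebgfhgdgffbgaa
   3 |   5 | ahdghhbaebgfhgdgffbgaa
   4 |  11 | baebgfhgdgffbgaa
   5 |  23 | bgaa
   6 |   1 | bgffahdghhbaebgfhgdgffbgaa
   7 |  14 | bgfhgdgffbgaa
   8 |  19 | dgffbgaa
   9 |   7 | dghhbaebgfhgdgffbgaa
  10 |  13 | ebgfhgdgffbgaa
  11 |   4 | fahdghhbaebgfhgdgffbgaa
  12 |  22 | fbgaa
  13 |   3 | ffahdghhbaebgfhgdgffbgaa
  14 |  21 | ffbgaa
  15 |  16 | fhgdgffbgaa
  16 |  24 | gaa
  17 |  18 | gdgffbgaa
  18 |   2 | gffahdghhbaebgfhgdgffbgaa
  19 |  20 | gffbgaa
  20 |  15 | gfhgdgffbgaa
  21 |   8 | ghhbaebgfhgdgffbgaa
  22 |  10 | hbaebgfhgdgffbgaa
  23 |   0 | hbgffahdghhbaebgfhgdgffbgaa
  24 |   6 | hdghhbaebgfhgdgffbgaa
  25 |  17 | hgdgffbgaa
  26 |   9 | hhbaebgfhgdgffbgaa

SA = [26, 25, 12, 5, 11, 23, 1, 14, 19, 7, 13, 4, 22, 3, 21, 16, 24, 18, 2, 20, 15, 8, 10, 0, 6, 17, 9]
i: (SA[i-1],SA[i]) lcp shared
  1: (26,25) 1 'a'
  2: (25,12) 1 'a'
  3: (12,5) 1 'a'
  4: (5,11) 0 ''
  5: (11,23) 1 'b'
  6: (23,1) 2 'bg'
  7: (1,14) 3 'bgf'
  8: (14,19) 0 ''
  9: (19,7) 2 'dg'
  10: (7,13) 0 ''
  11: (13,4) 0 ''
  12: (4,22) 1 'f'
  13: (22,3) 1 'f'
  14: (3,21) 2 'ff'
  15: (21,16) 1 'f'
  16: (16,24) 0 ''
  17: (24,18) 1 'g'
  18: (18,2) 1 'g'
  19: (2,20) 3 'gff'
  20: (20,15) 2 'gf'
  21: (15,8) 1 'g'
  22: (8,10) 0 ''
  23: (10,0) 2 'hb'
  24: (0,6) 1 'h'
  25: (6,17) 1 'h'
  26: (17,9) 1 'h'

n(n+1)/2 = 27·28/2 = 378
Σ LCP = 0 + 1 + 1 + 1 + 0 + 1 + 2 + 3 + 0 + 2 + 0 + 0 + 1 + 1 + 2 + 1 + 0 + 1 + 1 + 3 + 2 + 1 + 0 + 2 + 1 + 1 + 1 = 29
distinct = 378 − 29 = 349

349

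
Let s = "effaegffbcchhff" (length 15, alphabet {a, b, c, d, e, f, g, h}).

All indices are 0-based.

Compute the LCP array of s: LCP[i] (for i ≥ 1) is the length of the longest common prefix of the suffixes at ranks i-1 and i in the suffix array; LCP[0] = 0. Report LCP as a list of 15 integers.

[0, 0, 0, 1, 0, 1, 0, 1, 1, 1, 2, 2, 0, 0, 1]

rank | idx | suffix
   0 |   3 | aegffbcchhff
   1 |   8 | bcchhff
   2 |   9 | cchhff
   3 |  10 | chhff
   4 |   0 | effaegffbcchhff
   5 |   4 | egffbcchhff
   6 |  14 | f
   7 |   2 | faegffbcchhff
   8 |   7 | fbcchhff
   9 |  13 | ff
  10 |   1 | ffaegffbcchhff
  11 |   6 | ffbcchhff
  12 |   5 | gffbcchhff
  13 |  12 | hff
  14 |  11 | hhff

SA = [3, 8, 9, 10, 0, 4, 14, 2, 7, 13, 1, 6, 5, 12, 11]
i: (SA[i-1],SA[i]) lcp shared
  1: (3,8) 0 ''
  2: (8,9) 0 ''
  3: (9,10) 1 'c'
  4: (10,0) 0 ''
  5: (0,4) 1 'e'
  6: (4,14) 0 ''
  7: (14,2) 1 'f'
  8: (2,7) 1 'f'
  9: (7,13) 1 'f'
  10: (13,1) 2 'ff'
  11: (1,6) 2 'ff'
  12: (6,5) 0 ''
  13: (5,12) 0 ''
  14: (12,11) 1 'h'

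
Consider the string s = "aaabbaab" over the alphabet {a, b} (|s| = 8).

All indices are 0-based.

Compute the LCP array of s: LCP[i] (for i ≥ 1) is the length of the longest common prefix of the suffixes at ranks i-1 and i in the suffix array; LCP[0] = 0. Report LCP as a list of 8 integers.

[0, 2, 3, 1, 2, 0, 1, 1]

sorted suffixes:
  #0 SA[0]=0  'aaabbaab'
  #1 SA[1]=5  'aab'
  #2 SA[2]=1  'aabbaab'
  #3 SA[3]=6  'ab'
  #4 SA[4]=2  'abbaab'
  #5 SA[5]=7  'b'
  #6 SA[6]=4  'baab'
  #7 SA[7]=3  'bbaab'

SA = [0, 5, 1, 6, 2, 7, 4, 3]
rank  pair      lcp
   1  s[0:],s[5:]  2  'aa'
   2  s[5:],s[1:]  3  'aab'
   3  s[1:],s[6:]  1  'a'
   4  s[6:],s[2:]  2  'ab'
   5  s[2:],s[7:]  0  ''
   6  s[7:],s[4:]  1  'b'
   7  s[4:],s[3:]  1  'b'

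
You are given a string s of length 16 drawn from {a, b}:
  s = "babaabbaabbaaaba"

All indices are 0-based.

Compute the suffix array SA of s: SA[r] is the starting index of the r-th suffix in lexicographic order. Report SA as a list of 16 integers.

rank→(start, suffix):
  0 → (15, 'a')
  1 → (11, 'aaaba')
  2 → (12, 'aaba')
  3 → (7, 'aabbaaaba')
  4 → (3, 'aabbaabbaaaba')
  5 → (13, 'aba')
  6 → (1, 'abaabbaabbaaaba')
  7 → (8, 'abbaaaba')
  8 → (4, 'abbaabbaaaba')
  9 → (14, 'ba')
  10 → (10, 'baaaba')
  11 → (6, 'baabbaaaba')
  12 → (2, 'baabbaabbaaaba')
  13 → (0, 'babaabbaabbaaaba')
  14 → (9, 'bbaaaba')
  15 → (5, 'bbaabbaaaba')

[15, 11, 12, 7, 3, 13, 1, 8, 4, 14, 10, 6, 2, 0, 9, 5]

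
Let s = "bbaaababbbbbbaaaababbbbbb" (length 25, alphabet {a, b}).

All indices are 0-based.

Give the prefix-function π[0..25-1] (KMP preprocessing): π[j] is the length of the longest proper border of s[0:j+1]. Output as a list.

[0, 1, 0, 0, 0, 1, 0, 1, 2, 2, 2, 2, 2, 3, 4, 5, 0, 1, 0, 1, 2, 2, 2, 2, 2]

π[0] = 0
j=1 s[j]='b': π[1]=1 (border 'b')
j=2 s[j]='a': k: 1→0; π[2]=0 (border '')
j=3 s[j]='a': π[3]=0 (border '')
j=4 s[j]='a': π[4]=0 (border '')
j=5 s[j]='b': π[5]=1 (border 'b')
j=6 s[j]='a': k: 1→0; π[6]=0 (border '')
j=7 s[j]='b': π[7]=1 (border 'b')
j=8 s[j]='b': π[8]=2 (border 'bb')
j=9 s[j]='b': k: 2→1; π[9]=2 (border 'bb')
j=10 s[j]='b': k: 2→1; π[10]=2 (border 'bb')
j=11 s[j]='b': k: 2→1; π[11]=2 (border 'bb')
j=12 s[j]='b': k: 2→1; π[12]=2 (border 'bb')
j=13 s[j]='a': π[13]=3 (border 'bba')
j=14 s[j]='a': π[14]=4 (border 'bbaa')
j=15 s[j]='a': π[15]=5 (border 'bbaaa')
j=16 s[j]='a': k: 5→0; π[16]=0 (border '')
j=17 s[j]='b': π[17]=1 (border 'b')
j=18 s[j]='a': k: 1→0; π[18]=0 (border '')
j=19 s[j]='b': π[19]=1 (border 'b')
j=20 s[j]='b': π[20]=2 (border 'bb')
j=21 s[j]='b': k: 2→1; π[21]=2 (border 'bb')
j=22 s[j]='b': k: 2→1; π[22]=2 (border 'bb')
j=23 s[j]='b': k: 2→1; π[23]=2 (border 'bb')
j=24 s[j]='b': k: 2→1; π[24]=2 (border 'bb')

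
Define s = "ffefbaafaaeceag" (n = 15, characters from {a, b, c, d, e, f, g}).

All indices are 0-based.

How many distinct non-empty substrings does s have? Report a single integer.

sorted suffixes:
  #0 SA[0]=8  'aaeceag'
  #1 SA[1]=5  'aafaaeceag'
  #2 SA[2]=9  'aeceag'
  #3 SA[3]=6  'afaaeceag'
  #4 SA[4]=13  'ag'
  #5 SA[5]=4  'baafaaeceag'
  #6 SA[6]=11  'ceag'
  #7 SA[7]=12  'eag'
  #8 SA[8]=10  'eceag'
  #9 SA[9]=2  'efbaafaaeceag'
  #10 SA[10]=7  'faaeceag'
  #11 SA[11]=3  'fbaafaaeceag'
  #12 SA[12]=1  'fefbaafaaeceag'
  #13 SA[13]=0  'ffefbaafaaeceag'
  #14 SA[14]=14  'g'

SA = [8, 5, 9, 6, 13, 4, 11, 12, 10, 2, 7, 3, 1, 0, 14]
i: (SA[i-1],SA[i]) lcp shared
  1: (8,5) 2 'aa'
  2: (5,9) 1 'a'
  3: (9,6) 1 'a'
  4: (6,13) 1 'a'
  5: (13,4) 0 ''
  6: (4,11) 0 ''
  7: (11,12) 0 ''
  8: (12,10) 1 'e'
  9: (10,2) 1 'e'
  10: (2,7) 0 ''
  11: (7,3) 1 'f'
  12: (3,1) 1 'f'
  13: (1,0) 1 'f'
  14: (0,14) 0 ''

n(n+1)/2 = 15·16/2 = 120
Σ LCP = 0 + 2 + 1 + 1 + 1 + 0 + 0 + 0 + 1 + 1 + 0 + 1 + 1 + 1 + 0 = 10
distinct = 120 − 10 = 110

110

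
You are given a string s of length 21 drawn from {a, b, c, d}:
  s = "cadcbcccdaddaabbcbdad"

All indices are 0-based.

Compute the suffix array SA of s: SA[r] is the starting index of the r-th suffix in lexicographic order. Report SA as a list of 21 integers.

[12, 13, 19, 1, 9, 14, 15, 4, 17, 0, 3, 16, 5, 6, 7, 20, 11, 18, 8, 2, 10]

rank | idx | suffix
   0 |  12 | aabbcbdad
   1 |  13 | abbcbdad
   2 |  19 | ad
   3 |   1 | adcbcccdaddaabbcbdad
   4 |   9 | addaabbcbdad
   5 |  14 | bbcbdad
   6 |  15 | bcbdad
   7 |   4 | bcccdaddaabbcbdad
   8 |  17 | bdad
   9 |   0 | cadcbcccdaddaabbcbdad
  10 |   3 | cbcccdaddaabbcbdad
  11 |  16 | cbdad
  12 |   5 | cccdaddaabbcbdad
  13 |   6 | ccdaddaabbcbdad
  14 |   7 | cdaddaabbcbdad
  15 |  20 | d
  16 |  11 | daabbcbdad
  17 |  18 | dad
  18 |   8 | daddaabbcbdad
  19 |   2 | dcbcccdaddaabbcbdad
  20 |  10 | ddaabbcbdad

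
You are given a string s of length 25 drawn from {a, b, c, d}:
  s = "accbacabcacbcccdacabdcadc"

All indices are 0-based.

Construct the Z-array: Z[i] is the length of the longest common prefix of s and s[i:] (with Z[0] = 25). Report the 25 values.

Z[0]=25
i=1: fresh scan; Z[1]=0
i=2: fresh scan; Z[2]=0
i=3: fresh scan; Z[3]=0
i=4: fresh scan; Z[4]=2 grow→box=[4,6)
i=5: min(r-i=1, Z[1]=0)=0; Z[5]=0
i=6: fresh scan; Z[6]=1 grow→box=[6,7)
i=7: fresh scan; Z[7]=0
i=8: fresh scan; Z[8]=0
i=9: fresh scan; Z[9]=2 grow→box=[9,11)
i=10: min(r-i=1, Z[1]=0)=0; Z[10]=0
i=11: fresh scan; Z[11]=0
i=12: fresh scan; Z[12]=0
i=13: fresh scan; Z[13]=0
i=14: fresh scan; Z[14]=0
i=15: fresh scan; Z[15]=0
i=16: fresh scan; Z[16]=2 grow→box=[16,18)
i=17: min(r-i=1, Z[1]=0)=0; Z[17]=0
i=18: fresh scan; Z[18]=1 grow→box=[18,19)
i=19: fresh scan; Z[19]=0
i=20: fresh scan; Z[20]=0
i=21: fresh scan; Z[21]=0
i=22: fresh scan; Z[22]=1 grow→box=[22,23)
i=23: fresh scan; Z[23]=0
i=24: fresh scan; Z[24]=0

[25, 0, 0, 0, 2, 0, 1, 0, 0, 2, 0, 0, 0, 0, 0, 0, 2, 0, 1, 0, 0, 0, 1, 0, 0]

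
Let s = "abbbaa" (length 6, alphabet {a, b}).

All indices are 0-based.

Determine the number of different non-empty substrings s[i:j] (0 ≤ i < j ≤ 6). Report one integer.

16

rank→(start, suffix):
  0 → (5, 'a')
  1 → (4, 'aa')
  2 → (0, 'abbbaa')
  3 → (3, 'baa')
  4 → (2, 'bbaa')
  5 → (1, 'bbbaa')

SA = [5, 4, 0, 3, 2, 1]
i: (SA[i-1],SA[i]) lcp shared
  1: (5,4) 1 'a'
  2: (4,0) 1 'a'
  3: (0,3) 0 ''
  4: (3,2) 1 'b'
  5: (2,1) 2 'bb'

n(n+1)/2 = 6·7/2 = 21
Σ LCP = 0 + 1 + 1 + 0 + 1 + 2 = 5
distinct = 21 − 5 = 16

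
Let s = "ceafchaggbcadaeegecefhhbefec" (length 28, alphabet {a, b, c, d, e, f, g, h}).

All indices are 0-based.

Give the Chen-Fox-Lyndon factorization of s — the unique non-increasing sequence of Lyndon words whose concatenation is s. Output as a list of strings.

emit factor 1: 'ce' (i=0, period=2)
emit factor 2: 'afchaggbc' (i=2, period=9)
emit factor 3: 'adaeegecefhhbefec' (i=11, period=17)

["ce", "afchaggbc", "adaeegecefhhbefec"]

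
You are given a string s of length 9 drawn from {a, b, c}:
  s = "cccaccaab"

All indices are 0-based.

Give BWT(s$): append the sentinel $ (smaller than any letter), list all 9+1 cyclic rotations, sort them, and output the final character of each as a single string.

rank  rotation    last
    0  $cccaccaab  b
    1  aab$cccacc  c
    2  ab$cccacca  a
    3  accaab$ccc  c
    4  b$cccaccaa  a
    5  caab$cccac  c
    6  caccaab$cc  c
    7  ccaab$ccca  a
    8  ccaccaab$c  c
    9  cccaccaab$  $

bcacaccac$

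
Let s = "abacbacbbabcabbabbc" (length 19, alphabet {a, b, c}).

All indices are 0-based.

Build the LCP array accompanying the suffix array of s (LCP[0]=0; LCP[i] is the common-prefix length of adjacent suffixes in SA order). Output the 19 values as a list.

[0, 2, 3, 2, 1, 3, 0, 3, 2, 4, 1, 4, 2, 1, 2, 0, 1, 1, 2]

rank→(start, suffix):
  0 → (0, 'abacbacbbabcabbabbc')
  1 → (12, 'abbabbc')
  2 → (15, 'abbc')
  3 → (9, 'abcabbabbc')
  4 → (2, 'acbacbbabcabbabbc')
  5 → (5, 'acbbabcabbabbc')
  6 → (14, 'babbc')
  7 → (8, 'babcabbabbc')
  8 → (1, 'bacbacbbabcabbabbc')
  9 → (4, 'bacbbabcabbabbc')
  10 → (13, 'bbabbc')
  11 → (7, 'bbabcabbabbc')
  12 → (16, 'bbc')
  13 → (17, 'bc')
  14 → (10, 'bcabbabbc')
  15 → (18, 'c')
  16 → (11, 'cabbabbc')
  17 → (3, 'cbacbbabcabbabbc')
  18 → (6, 'cbbabcabbabbc')

SA = [0, 12, 15, 9, 2, 5, 14, 8, 1, 4, 13, 7, 16, 17, 10, 18, 11, 3, 6]
rank  pair      lcp
   1  s[0:],s[12:]  2  'ab'
   2  s[12:],s[15:]  3  'abb'
   3  s[15:],s[9:]  2  'ab'
   4  s[9:],s[2:]  1  'a'
   5  s[2:],s[5:]  3  'acb'
   6  s[5:],s[14:]  0  ''
   7  s[14:],s[8:]  3  'bab'
   8  s[8:],s[1:]  2  'ba'
   9  s[1:],s[4:]  4  'bacb'
  10  s[4:],s[13:]  1  'b'
  11  s[13:],s[7:]  4  'bbab'
  12  s[7:],s[16:]  2  'bb'
  13  s[16:],s[17:]  1  'b'
  14  s[17:],s[10:]  2  'bc'
  15  s[10:],s[18:]  0  ''
  16  s[18:],s[11:]  1  'c'
  17  s[11:],s[3:]  1  'c'
  18  s[3:],s[6:]  2  'cb'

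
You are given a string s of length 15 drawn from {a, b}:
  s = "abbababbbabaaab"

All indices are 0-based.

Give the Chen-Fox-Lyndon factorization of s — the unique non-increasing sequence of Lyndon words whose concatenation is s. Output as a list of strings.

emit factor 1: 'abb' (i=0, period=3)
emit factor 2: 'ababbb' (i=3, period=6)
emit factor 3: 'ab' (i=9, period=2)
emit factor 4: 'aaab' (i=11, period=4)

["abb", "ababbb", "ab", "aaab"]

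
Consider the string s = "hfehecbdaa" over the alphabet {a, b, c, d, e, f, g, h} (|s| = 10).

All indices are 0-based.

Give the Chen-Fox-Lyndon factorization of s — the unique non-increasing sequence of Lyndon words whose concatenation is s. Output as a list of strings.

["h", "f", "eh", "e", "c", "bd", "a", "a"]

emit factor 1: 'h' (i=0, period=1)
emit factor 2: 'f' (i=1, period=1)
emit factor 3: 'eh' (i=2, period=2)
emit factor 4: 'e' (i=4, period=1)
emit factor 5: 'c' (i=5, period=1)
emit factor 6: 'bd' (i=6, period=2)
emit factor 7: 'a' (i=8, period=1)
emit factor 8: 'a' (i=9, period=1)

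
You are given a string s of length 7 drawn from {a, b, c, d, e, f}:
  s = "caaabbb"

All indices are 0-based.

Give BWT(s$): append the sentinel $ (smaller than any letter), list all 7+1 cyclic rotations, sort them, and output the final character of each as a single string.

rank  rotation  last
    0  $caaabbb  b
    1  aaabbb$c  c
    2  aabbb$ca  a
    3  abbb$caa  a
    4  b$caaabb  b
    5  bb$caaab  b
    6  bbb$caaa  a
    7  caaabbb$  $

bcaabba$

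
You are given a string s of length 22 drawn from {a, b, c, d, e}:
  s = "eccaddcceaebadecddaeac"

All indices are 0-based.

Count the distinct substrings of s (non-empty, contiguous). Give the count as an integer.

230

rank→(start, suffix):
  0 → (20, 'ac')
  1 → (3, 'addcceaebadecddaeac')
  2 → (12, 'adecddaeac')
  3 → (18, 'aeac')
  4 → (9, 'aebadecddaeac')
  5 → (11, 'badecddaeac')
  6 → (21, 'c')
  7 → (2, 'caddcceaebadecddaeac')
  8 → (1, 'ccaddcceaebadecddaeac')
  9 → (6, 'cceaebadecddaeac')
  10 → (15, 'cddaeac')
  11 → (7, 'ceaebadecddaeac')
  12 → (17, 'daeac')
  13 → (5, 'dcceaebadecddaeac')
  14 → (16, 'ddaeac')
  15 → (4, 'ddcceaebadecddaeac')
  16 → (13, 'decddaeac')
  17 → (19, 'eac')
  18 → (8, 'eaebadecddaeac')
  19 → (10, 'ebadecddaeac')
  20 → (0, 'eccaddcceaebadecddaeac')
  21 → (14, 'ecddaeac')

SA = [20, 3, 12, 18, 9, 11, 21, 2, 1, 6, 15, 7, 17, 5, 16, 4, 13, 19, 8, 10, 0, 14]
i: (SA[i-1],SA[i]) lcp shared
  1: (20,3) 1 'a'
  2: (3,12) 2 'ad'
  3: (12,18) 1 'a'
  4: (18,9) 2 'ae'
  5: (9,11) 0 ''
  6: (11,21) 0 ''
  7: (21,2) 1 'c'
  8: (2,1) 1 'c'
  9: (1,6) 2 'cc'
  10: (6,15) 1 'c'
  11: (15,7) 1 'c'
  12: (7,17) 0 ''
  13: (17,5) 1 'd'
  14: (5,16) 1 'd'
  15: (16,4) 2 'dd'
  16: (4,13) 1 'd'
  17: (13,19) 0 ''
  18: (19,8) 2 'ea'
  19: (8,10) 1 'e'
  20: (10,0) 1 'e'
  21: (0,14) 2 'ec'

n(n+1)/2 = 22·23/2 = 253
Σ LCP = 0 + 1 + 2 + 1 + 2 + 0 + 0 + 1 + 1 + 2 + 1 + 1 + 0 + 1 + 1 + 2 + 1 + 0 + 2 + 1 + 1 + 2 = 23
distinct = 253 − 23 = 230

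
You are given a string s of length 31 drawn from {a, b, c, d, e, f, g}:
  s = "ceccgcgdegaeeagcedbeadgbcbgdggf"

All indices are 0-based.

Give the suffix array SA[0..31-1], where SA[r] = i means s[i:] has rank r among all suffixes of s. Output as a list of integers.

[20, 10, 13, 23, 18, 25, 24, 2, 0, 15, 3, 5, 17, 7, 21, 27, 19, 12, 1, 16, 11, 8, 30, 9, 22, 14, 4, 6, 26, 29, 28]

rank→(start, suffix):
  0 → (20, 'adgbcbgdggf')
  1 → (10, 'aeeagcedbeadgbcbgdggf')
  2 → (13, 'agcedbeadgbcbgdggf')
  3 → (23, 'bcbgdggf')
  4 → (18, 'beadgbcbgdggf')
  5 → (25, 'bgdggf')
  6 → (24, 'cbgdggf')
  7 → (2, 'ccgcgdegaeeagcedbeadgbcbgdggf')
  8 → (0, 'ceccgcgdegaeeagcedbeadgbcbgdggf')
  9 → (15, 'cedbeadgbcbgdggf')
  10 → (3, 'cgcgdegaeeagcedbeadgbcbgdggf')
  11 → (5, 'cgdegaeeagcedbeadgbcbgdggf')
  12 → (17, 'dbeadgbcbgdggf')
  13 → (7, 'degaeeagcedbeadgbcbgdggf')
  14 → (21, 'dgbcbgdggf')
  15 → (27, 'dggf')
  16 → (19, 'eadgbcbgdggf')
  17 → (12, 'eagcedbeadgbcbgdggf')
  18 → (1, 'eccgcgdegaeeagcedbeadgbcbgdggf')
  19 → (16, 'edbeadgbcbgdggf')
  20 → (11, 'eeagcedbeadgbcbgdggf')
  21 → (8, 'egaeeagcedbeadgbcbgdggf')
  22 → (30, 'f')
  23 → (9, 'gaeeagcedbeadgbcbgdggf')
  24 → (22, 'gbcbgdggf')
  25 → (14, 'gcedbeadgbcbgdggf')
  26 → (4, 'gcgdegaeeagcedbeadgbcbgdggf')
  27 → (6, 'gdegaeeagcedbeadgbcbgdggf')
  28 → (26, 'gdggf')
  29 → (29, 'gf')
  30 → (28, 'ggf')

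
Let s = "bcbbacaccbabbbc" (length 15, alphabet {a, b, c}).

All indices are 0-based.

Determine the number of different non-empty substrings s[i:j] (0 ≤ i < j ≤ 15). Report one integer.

sorted suffixes:
  #0 SA[0]=10  'abbbc'
  #1 SA[1]=4  'acaccbabbbc'
  #2 SA[2]=6  'accbabbbc'
  #3 SA[3]=9  'babbbc'
  #4 SA[4]=3  'bacaccbabbbc'
  #5 SA[5]=2  'bbacaccbabbbc'
  #6 SA[6]=11  'bbbc'
  #7 SA[7]=12  'bbc'
  #8 SA[8]=13  'bc'
  #9 SA[9]=0  'bcbbacaccbabbbc'
  #10 SA[10]=14  'c'
  #11 SA[11]=5  'caccbabbbc'
  #12 SA[12]=8  'cbabbbc'
  #13 SA[13]=1  'cbbacaccbabbbc'
  #14 SA[14]=7  'ccbabbbc'

SA = [10, 4, 6, 9, 3, 2, 11, 12, 13, 0, 14, 5, 8, 1, 7]
[i] adj suffixes → lcp
  [1] 10/4 → 1 ('a')
  [2] 4/6 → 2 ('ac')
  [3] 6/9 → 0 ('')
  [4] 9/3 → 2 ('ba')
  [5] 3/2 → 1 ('b')
  [6] 2/11 → 2 ('bb')
  [7] 11/12 → 2 ('bb')
  [8] 12/13 → 1 ('b')
  [9] 13/0 → 2 ('bc')
  [10] 0/14 → 0 ('')
  [11] 14/5 → 1 ('c')
  [12] 5/8 → 1 ('c')
  [13] 8/1 → 2 ('cb')
  [14] 1/7 → 1 ('c')

n(n+1)/2 = 15·16/2 = 120
Σ LCP = 0 + 1 + 2 + 0 + 2 + 1 + 2 + 2 + 1 + 2 + 0 + 1 + 1 + 2 + 1 = 18
distinct = 120 − 18 = 102

102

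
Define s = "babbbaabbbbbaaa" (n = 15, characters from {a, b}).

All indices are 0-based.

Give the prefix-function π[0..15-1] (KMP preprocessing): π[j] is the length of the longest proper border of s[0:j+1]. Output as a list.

π[0] = 0
j=1 s[j]='a': π[1]=0 (border '')
j=2 s[j]='b': π[2]=1 (border 'b')
j=3 s[j]='b': k: 1→0; π[3]=1 (border 'b')
j=4 s[j]='b': k: 1→0; π[4]=1 (border 'b')
j=5 s[j]='a': π[5]=2 (border 'ba')
j=6 s[j]='a': k: 2→0; π[6]=0 (border '')
j=7 s[j]='b': π[7]=1 (border 'b')
j=8 s[j]='b': k: 1→0; π[8]=1 (border 'b')
j=9 s[j]='b': k: 1→0; π[9]=1 (border 'b')
j=10 s[j]='b': k: 1→0; π[10]=1 (border 'b')
j=11 s[j]='b': k: 1→0; π[11]=1 (border 'b')
j=12 s[j]='a': π[12]=2 (border 'ba')
j=13 s[j]='a': k: 2→0; π[13]=0 (border '')
j=14 s[j]='a': π[14]=0 (border '')

[0, 0, 1, 1, 1, 2, 0, 1, 1, 1, 1, 1, 2, 0, 0]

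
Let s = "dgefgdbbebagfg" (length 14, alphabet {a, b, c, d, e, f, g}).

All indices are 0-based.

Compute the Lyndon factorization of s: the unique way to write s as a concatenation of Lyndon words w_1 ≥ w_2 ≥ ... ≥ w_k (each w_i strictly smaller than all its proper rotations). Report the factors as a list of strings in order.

["dgefg", "d", "bbe", "b", "agfg"]

emit factor 1: 'dgefg' (i=0, period=5)
emit factor 2: 'd' (i=5, period=1)
emit factor 3: 'bbe' (i=6, period=3)
emit factor 4: 'b' (i=9, period=1)
emit factor 5: 'agfg' (i=10, period=4)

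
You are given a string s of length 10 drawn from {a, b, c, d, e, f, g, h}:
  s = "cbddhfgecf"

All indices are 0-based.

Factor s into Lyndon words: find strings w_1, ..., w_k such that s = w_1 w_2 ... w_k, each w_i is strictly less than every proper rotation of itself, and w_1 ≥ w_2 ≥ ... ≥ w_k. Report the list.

emit factor 1: 'c' (i=0, period=1)
emit factor 2: 'bddhfgecf' (i=1, period=9)

["c", "bddhfgecf"]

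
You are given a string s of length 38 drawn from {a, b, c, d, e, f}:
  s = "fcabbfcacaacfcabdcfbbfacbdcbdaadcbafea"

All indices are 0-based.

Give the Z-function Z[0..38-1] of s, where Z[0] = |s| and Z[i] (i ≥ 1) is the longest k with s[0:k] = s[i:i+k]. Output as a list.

[38, 0, 0, 0, 0, 3, 0, 0, 0, 0, 0, 0, 4, 0, 0, 0, 0, 0, 1, 0, 0, 1, 0, 0, 0, 0, 0, 0, 0, 0, 0, 0, 0, 0, 0, 1, 0, 0]

Z[0]=38
i=1: i≥r, start 0; Z[1]=0
i=2: i≥r, start 0; Z[2]=0
i=3: i≥r, start 0; Z[3]=0
i=4: i≥r, start 0; Z[4]=0
i=5: i≥r, start 0; Z[5]=3 extend→box=[5,8)
i=6: min(r-i=2, Z[1]=0)=0; Z[6]=0
i=7: min(r-i=1, Z[2]=0)=0; Z[7]=0
i=8: i≥r, start 0; Z[8]=0
i=9: i≥r, start 0; Z[9]=0
i=10: i≥r, start 0; Z[10]=0
i=11: i≥r, start 0; Z[11]=0
i=12: i≥r, start 0; Z[12]=4 extend→box=[12,16)
i=13: min(r-i=3, Z[1]=0)=0; Z[13]=0
i=14: min(r-i=2, Z[2]=0)=0; Z[14]=0
i=15: min(r-i=1, Z[3]=0)=0; Z[15]=0
i=16: i≥r, start 0; Z[16]=0
i=17: i≥r, start 0; Z[17]=0
i=18: i≥r, start 0; Z[18]=1 extend→box=[18,19)
i=19: i≥r, start 0; Z[19]=0
i=20: i≥r, start 0; Z[20]=0
i=21: i≥r, start 0; Z[21]=1 extend→box=[21,22)
i=22: i≥r, start 0; Z[22]=0
i=23: i≥r, start 0; Z[23]=0
i=24: i≥r, start 0; Z[24]=0
i=25: i≥r, start 0; Z[25]=0
i=26: i≥r, start 0; Z[26]=0
i=27: i≥r, start 0; Z[27]=0
i=28: i≥r, start 0; Z[28]=0
i=29: i≥r, start 0; Z[29]=0
i=30: i≥r, start 0; Z[30]=0
i=31: i≥r, start 0; Z[31]=0
i=32: i≥r, start 0; Z[32]=0
i=33: i≥r, start 0; Z[33]=0
i=34: i≥r, start 0; Z[34]=0
i=35: i≥r, start 0; Z[35]=1 extend→box=[35,36)
i=36: i≥r, start 0; Z[36]=0
i=37: i≥r, start 0; Z[37]=0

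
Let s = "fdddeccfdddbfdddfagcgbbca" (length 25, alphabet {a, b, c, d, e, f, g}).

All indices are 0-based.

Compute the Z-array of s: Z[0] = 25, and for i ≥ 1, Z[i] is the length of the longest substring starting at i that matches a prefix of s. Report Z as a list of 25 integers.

[25, 0, 0, 0, 0, 0, 0, 4, 0, 0, 0, 0, 4, 0, 0, 0, 1, 0, 0, 0, 0, 0, 0, 0, 0]

Z[0]=25
i=1: outside box; Z[1]=0
i=2: outside box; Z[2]=0
i=3: outside box; Z[3]=0
i=4: outside box; Z[4]=0
i=5: outside box; Z[5]=0
i=6: outside box; Z[6]=0
i=7: outside box; Z[7]=4 scan→box=[7,11)
i=8: min(r-i=3, Z[1]=0)=0; Z[8]=0
i=9: min(r-i=2, Z[2]=0)=0; Z[9]=0
i=10: min(r-i=1, Z[3]=0)=0; Z[10]=0
i=11: outside box; Z[11]=0
i=12: outside box; Z[12]=4 scan→box=[12,16)
i=13: min(r-i=3, Z[1]=0)=0; Z[13]=0
i=14: min(r-i=2, Z[2]=0)=0; Z[14]=0
i=15: min(r-i=1, Z[3]=0)=0; Z[15]=0
i=16: outside box; Z[16]=1 scan→box=[16,17)
i=17: outside box; Z[17]=0
i=18: outside box; Z[18]=0
i=19: outside box; Z[19]=0
i=20: outside box; Z[20]=0
i=21: outside box; Z[21]=0
i=22: outside box; Z[22]=0
i=23: outside box; Z[23]=0
i=24: outside box; Z[24]=0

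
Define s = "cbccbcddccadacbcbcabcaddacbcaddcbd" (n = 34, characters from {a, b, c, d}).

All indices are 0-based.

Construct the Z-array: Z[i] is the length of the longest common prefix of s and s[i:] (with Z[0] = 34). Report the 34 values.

Z[0]=34
i=1: i≥r, start 0; Z[1]=0
i=2: i≥r, start 0; Z[2]=1 extend→box=[2,3)
i=3: i≥r, start 0; Z[3]=3 extend→box=[3,6)
i=4: min(r-i=2, Z[1]=0)=0; Z[4]=0
i=5: min(r-i=1, Z[2]=1)=1; Z[5]=1
i=6: i≥r, start 0; Z[6]=0
i=7: i≥r, start 0; Z[7]=0
i=8: i≥r, start 0; Z[8]=1 extend→box=[8,9)
i=9: i≥r, start 0; Z[9]=1 extend→box=[9,10)
i=10: i≥r, start 0; Z[10]=0
i=11: i≥r, start 0; Z[11]=0
i=12: i≥r, start 0; Z[12]=0
i=13: i≥r, start 0; Z[13]=3 extend→box=[13,16)
i=14: min(r-i=2, Z[1]=0)=0; Z[14]=0
i=15: min(r-i=1, Z[2]=1)=1; Z[15]=3 extend→box=[15,18)
i=16: min(r-i=2, Z[1]=0)=0; Z[16]=0
i=17: min(r-i=1, Z[2]=1)=1; Z[17]=1
i=18: i≥r, start 0; Z[18]=0
i=19: i≥r, start 0; Z[19]=0
i=20: i≥r, start 0; Z[20]=1 extend→box=[20,21)
i=21: i≥r, start 0; Z[21]=0
i=22: i≥r, start 0; Z[22]=0
i=23: i≥r, start 0; Z[23]=0
i=24: i≥r, start 0; Z[24]=0
i=25: i≥r, start 0; Z[25]=3 extend→box=[25,28)
i=26: min(r-i=2, Z[1]=0)=0; Z[26]=0
i=27: min(r-i=1, Z[2]=1)=1; Z[27]=1
i=28: i≥r, start 0; Z[28]=0
i=29: i≥r, start 0; Z[29]=0
i=30: i≥r, start 0; Z[30]=0
i=31: i≥r, start 0; Z[31]=2 extend→box=[31,33)
i=32: min(r-i=1, Z[1]=0)=0; Z[32]=0
i=33: i≥r, start 0; Z[33]=0

[34, 0, 1, 3, 0, 1, 0, 0, 1, 1, 0, 0, 0, 3, 0, 3, 0, 1, 0, 0, 1, 0, 0, 0, 0, 3, 0, 1, 0, 0, 0, 2, 0, 0]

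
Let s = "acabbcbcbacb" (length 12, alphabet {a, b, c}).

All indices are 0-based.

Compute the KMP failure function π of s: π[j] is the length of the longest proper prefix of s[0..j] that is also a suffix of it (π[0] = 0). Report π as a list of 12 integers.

π[0] = 0
j=1 s[j]='c': π[1]=0 (border '')
j=2 s[j]='a': π[2]=1 (border 'a')
j=3 s[j]='b': k: 1→0; π[3]=0 (border '')
j=4 s[j]='b': π[4]=0 (border '')
j=5 s[j]='c': π[5]=0 (border '')
j=6 s[j]='b': π[6]=0 (border '')
j=7 s[j]='c': π[7]=0 (border '')
j=8 s[j]='b': π[8]=0 (border '')
j=9 s[j]='a': π[9]=1 (border 'a')
j=10 s[j]='c': π[10]=2 (border 'ac')
j=11 s[j]='b': k: 2→0; π[11]=0 (border '')

[0, 0, 1, 0, 0, 0, 0, 0, 0, 1, 2, 0]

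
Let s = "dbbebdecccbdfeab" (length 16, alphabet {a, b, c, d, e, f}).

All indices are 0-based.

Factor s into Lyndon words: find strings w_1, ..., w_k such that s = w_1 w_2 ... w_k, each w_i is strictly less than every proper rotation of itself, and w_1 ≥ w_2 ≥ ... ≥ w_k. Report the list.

["d", "bbebdecccbdfe", "ab"]

emit factor 1: 'd' (i=0, period=1)
emit factor 2: 'bbebdecccbdfe' (i=1, period=13)
emit factor 3: 'ab' (i=14, period=2)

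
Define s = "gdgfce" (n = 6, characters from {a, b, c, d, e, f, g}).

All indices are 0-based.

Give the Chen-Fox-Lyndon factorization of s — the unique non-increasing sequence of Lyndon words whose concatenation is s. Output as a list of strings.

["g", "dgf", "ce"]

emit factor 1: 'g' (i=0, period=1)
emit factor 2: 'dgf' (i=1, period=3)
emit factor 3: 'ce' (i=4, period=2)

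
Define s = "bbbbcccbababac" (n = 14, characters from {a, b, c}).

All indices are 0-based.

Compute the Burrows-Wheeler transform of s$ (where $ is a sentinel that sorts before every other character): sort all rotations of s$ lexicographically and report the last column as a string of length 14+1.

cbbbcaa$bbbaccb

rank  rotation         last
    0  $bbbbcccbababac  c
    1  ababac$bbbbcccb  b
    2  abac$bbbbcccbab  b
    3  ac$bbbbcccbabab  b
    4  bababac$bbbbccc  c
    5  babac$bbbbcccba  a
    6  bac$bbbbcccbaba  a
    7  bbbbcccbababac$  $
    8  bbbcccbababac$b  b
    9  bbcccbababac$bb  b
   10  bcccbababac$bbb  b
   11  c$bbbbcccbababa  a
   12  cbababac$bbbbcc  c
   13  ccbababac$bbbbc  c
   14  cccbababac$bbbb  b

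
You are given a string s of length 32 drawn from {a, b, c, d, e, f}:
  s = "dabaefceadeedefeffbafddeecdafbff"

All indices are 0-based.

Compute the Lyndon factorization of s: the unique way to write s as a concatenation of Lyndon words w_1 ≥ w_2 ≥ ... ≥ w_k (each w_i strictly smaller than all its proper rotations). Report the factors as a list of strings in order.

emit factor 1: 'd' (i=0, period=1)
emit factor 2: 'abaefceadeedefeffbafddeecdafbff' (i=1, period=31)

["d", "abaefceadeedefeffbafddeecdafbff"]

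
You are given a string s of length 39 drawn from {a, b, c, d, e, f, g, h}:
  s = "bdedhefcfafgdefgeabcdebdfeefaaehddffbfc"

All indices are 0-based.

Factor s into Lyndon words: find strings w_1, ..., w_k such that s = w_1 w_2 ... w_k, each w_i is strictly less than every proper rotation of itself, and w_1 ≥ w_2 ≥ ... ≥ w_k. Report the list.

["bdedhefcf", "afgdefge", "abcdebdfeef", "aaehddffbfc"]

emit factor 1: 'bdedhefcf' (i=0, period=9)
emit factor 2: 'afgdefge' (i=9, period=8)
emit factor 3: 'abcdebdfeef' (i=17, period=11)
emit factor 4: 'aaehddffbfc' (i=28, period=11)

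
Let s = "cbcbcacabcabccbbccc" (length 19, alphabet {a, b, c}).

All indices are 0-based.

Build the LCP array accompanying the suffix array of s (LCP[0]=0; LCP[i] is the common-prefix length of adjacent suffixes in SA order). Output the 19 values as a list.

rank→(start, suffix):
  0 → (7, 'abcabccbbccc')
  1 → (10, 'abccbbccc')
  2 → (5, 'acabcabccbbccc')
  3 → (14, 'bbccc')
  4 → (8, 'bcabccbbccc')
  5 → (3, 'bcacabcabccbbccc')
  6 → (1, 'bcbcacabcabccbbccc')
  7 → (11, 'bccbbccc')
  8 → (15, 'bccc')
  9 → (18, 'c')
  10 → (6, 'cabcabccbbccc')
  11 → (9, 'cabccbbccc')
  12 → (4, 'cacabcabccbbccc')
  13 → (13, 'cbbccc')
  14 → (2, 'cbcacabcabccbbccc')
  15 → (0, 'cbcbcacabcabccbbccc')
  16 → (17, 'cc')
  17 → (12, 'ccbbccc')
  18 → (16, 'ccc')

SA = [7, 10, 5, 14, 8, 3, 1, 11, 15, 18, 6, 9, 4, 13, 2, 0, 17, 12, 16]
rank  pair      lcp
   1  s[7:],s[10:]  3  'abc'
   2  s[10:],s[5:]  1  'a'
   3  s[5:],s[14:]  0  ''
   4  s[14:],s[8:]  1  'b'
   5  s[8:],s[3:]  3  'bca'
   6  s[3:],s[1:]  2  'bc'
   7  s[1:],s[11:]  2  'bc'
   8  s[11:],s[15:]  3  'bcc'
   9  s[15:],s[18:]  0  ''
  10  s[18:],s[6:]  1  'c'
  11  s[6:],s[9:]  4  'cabc'
  12  s[9:],s[4:]  2  'ca'
  13  s[4:],s[13:]  1  'c'
  14  s[13:],s[2:]  2  'cb'
  15  s[2:],s[0:]  3  'cbc'
  16  s[0:],s[17:]  1  'c'
  17  s[17:],s[12:]  2  'cc'
  18  s[12:],s[16:]  2  'cc'

[0, 3, 1, 0, 1, 3, 2, 2, 3, 0, 1, 4, 2, 1, 2, 3, 1, 2, 2]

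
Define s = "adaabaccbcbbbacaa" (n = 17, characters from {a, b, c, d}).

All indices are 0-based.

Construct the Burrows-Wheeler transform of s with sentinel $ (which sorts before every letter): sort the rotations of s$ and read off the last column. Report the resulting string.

aacdabb$babccabcaa

rank  rotation            last
    0  $adaabaccbcbbbacaa  a
    1  a$adaabaccbcbbbaca  a
    2  aa$adaabaccbcbbbac  c
    3  aabaccbcbbbacaa$ad  d
    4  abaccbcbbbacaa$ada  a
    5  acaa$adaabaccbcbbb  b
    6  accbcbbbacaa$adaab  b
    7  adaabaccbcbbbacaa$  $
    8  bacaa$adaabaccbcbb  b
    9  baccbcbbbacaa$adaa  a
   10  bbacaa$adaabaccbcb  b
   11  bbbacaa$adaabaccbc  c
   12  bcbbbacaa$adaabacc  c
   13  caa$adaabaccbcbbba  a
   14  cbbbacaa$adaabaccb  b
   15  cbcbbbacaa$adaabac  c
   16  ccbcbbbacaa$adaaba  a
   17  daabaccbcbbbacaa$a  a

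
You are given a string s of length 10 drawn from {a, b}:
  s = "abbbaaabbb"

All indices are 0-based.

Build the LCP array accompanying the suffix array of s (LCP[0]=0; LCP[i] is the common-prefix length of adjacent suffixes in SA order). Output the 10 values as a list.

[0, 2, 1, 4, 0, 1, 1, 2, 2, 3]

rank | idx | suffix
   0 |   4 | aaabbb
   1 |   5 | aabbb
   2 |   6 | abbb
   3 |   0 | abbbaaabbb
   4 |   9 | b
   5 |   3 | baaabbb
   6 |   8 | bb
   7 |   2 | bbaaabbb
   8 |   7 | bbb
   9 |   1 | bbbaaabbb

SA = [4, 5, 6, 0, 9, 3, 8, 2, 7, 1]
[i] adj suffixes → lcp
  [1] 4/5 → 2 ('aa')
  [2] 5/6 → 1 ('a')
  [3] 6/0 → 4 ('abbb')
  [4] 0/9 → 0 ('')
  [5] 9/3 → 1 ('b')
  [6] 3/8 → 1 ('b')
  [7] 8/2 → 2 ('bb')
  [8] 2/7 → 2 ('bb')
  [9] 7/1 → 3 ('bbb')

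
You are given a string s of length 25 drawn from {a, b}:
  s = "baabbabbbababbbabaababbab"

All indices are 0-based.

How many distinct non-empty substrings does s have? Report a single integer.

243

rank→(start, suffix):
  0 → (17, 'aababbab')
  1 → (1, 'aabbabbbababbbabaababbab')
  2 → (23, 'ab')
  3 → (15, 'abaababbab')
  4 → (18, 'ababbab')
  5 → (9, 'ababbbabaababbab')
  6 → (20, 'abbab')
  7 → (2, 'abbabbbababbbabaababbab')
  8 → (11, 'abbbabaababbab')
  9 → (5, 'abbbababbbabaababbab')
  10 → (24, 'b')
  11 → (16, 'baababbab')
  12 → (0, 'baabbabbbababbbabaababbab')
  13 → (22, 'bab')
  14 → (14, 'babaababbab')
  15 → (8, 'bababbbabaababbab')
  16 → (19, 'babbab')
  17 → (10, 'babbbabaababbab')
  18 → (4, 'babbbababbbabaababbab')
  19 → (21, 'bbab')
  20 → (13, 'bbabaababbab')
  21 → (7, 'bbababbbabaababbab')
  22 → (3, 'bbabbbababbbabaababbab')
  23 → (12, 'bbbabaababbab')
  24 → (6, 'bbbababbbabaababbab')

SA = [17, 1, 23, 15, 18, 9, 20, 2, 11, 5, 24, 16, 0, 22, 14, 8, 19, 10, 4, 21, 13, 7, 3, 12, 6]
[i] adj suffixes → lcp
  [1] 17/1 → 3 ('aab')
  [2] 1/23 → 1 ('a')
  [3] 23/15 → 2 ('ab')
  [4] 15/18 → 3 ('aba')
  [5] 18/9 → 5 ('ababb')
  [6] 9/20 → 2 ('ab')
  [7] 20/2 → 5 ('abbab')
  [8] 2/11 → 3 ('abb')
  [9] 11/5 → 7 ('abbbaba')
  [10] 5/24 → 0 ('')
  [11] 24/16 → 1 ('b')
  [12] 16/0 → 4 ('baab')
  [13] 0/22 → 2 ('ba')
  [14] 22/14 → 3 ('bab')
  [15] 14/8 → 4 ('baba')
  [16] 8/19 → 3 ('bab')
  [17] 19/10 → 4 ('babb')
  [18] 10/4 → 8 ('babbbaba')
  [19] 4/21 → 1 ('b')
  [20] 21/13 → 4 ('bbab')
  [21] 13/7 → 5 ('bbaba')
  [22] 7/3 → 4 ('bbab')
  [23] 3/12 → 2 ('bb')
  [24] 12/6 → 6 ('bbbaba')

n(n+1)/2 = 25·26/2 = 325
Σ LCP = 0 + 3 + 1 + 2 + 3 + 5 + 2 + 5 + 3 + 7 + 0 + 1 + 4 + 2 + 3 + 4 + 3 + 4 + 8 + 1 + 4 + 5 + 4 + 2 + 6 = 82
distinct = 325 − 82 = 243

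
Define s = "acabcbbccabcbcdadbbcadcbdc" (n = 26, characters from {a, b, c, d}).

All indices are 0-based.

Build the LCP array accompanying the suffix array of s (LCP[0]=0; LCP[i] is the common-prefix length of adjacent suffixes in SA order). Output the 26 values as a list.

[0, 4, 1, 1, 2, 0, 3, 1, 2, 3, 2, 2, 1, 0, 1, 5, 2, 1, 2, 2, 1, 1, 0, 1, 1, 2]

sorted suffixes:
  #0 SA[0]=2  'abcbbccabcbcdadbbcadcbdc'
  #1 SA[1]=9  'abcbcdadbbcadcbdc'
  #2 SA[2]=0  'acabcbbccabcbcdadbbcadcbdc'
  #3 SA[3]=15  'adbbcadcbdc'
  #4 SA[4]=20  'adcbdc'
  #5 SA[5]=17  'bbcadcbdc'
  #6 SA[6]=5  'bbccabcbcdadbbcadcbdc'
  #7 SA[7]=18  'bcadcbdc'
  #8 SA[8]=3  'bcbbccabcbcdadbbcadcbdc'
  #9 SA[9]=10  'bcbcdadbbcadcbdc'
  #10 SA[10]=6  'bccabcbcdadbbcadcbdc'
  #11 SA[11]=12  'bcdadbbcadcbdc'
  #12 SA[12]=23  'bdc'
  #13 SA[13]=25  'c'
  #14 SA[14]=1  'cabcbbccabcbcdadbbcadcbdc'
  #15 SA[15]=8  'cabcbcdadbbcadcbdc'
  #16 SA[16]=19  'cadcbdc'
  #17 SA[17]=4  'cbbccabcbcdadbbcadcbdc'
  #18 SA[18]=11  'cbcdadbbcadcbdc'
  #19 SA[19]=22  'cbdc'
  #20 SA[20]=7  'ccabcbcdadbbcadcbdc'
  #21 SA[21]=13  'cdadbbcadcbdc'
  #22 SA[22]=14  'dadbbcadcbdc'
  #23 SA[23]=16  'dbbcadcbdc'
  #24 SA[24]=24  'dc'
  #25 SA[25]=21  'dcbdc'

SA = [2, 9, 0, 15, 20, 17, 5, 18, 3, 10, 6, 12, 23, 25, 1, 8, 19, 4, 11, 22, 7, 13, 14, 16, 24, 21]
i: (SA[i-1],SA[i]) lcp shared
  1: (2,9) 4 'abcb'
  2: (9,0) 1 'a'
  3: (0,15) 1 'a'
  4: (15,20) 2 'ad'
  5: (20,17) 0 ''
  6: (17,5) 3 'bbc'
  7: (5,18) 1 'b'
  8: (18,3) 2 'bc'
  9: (3,10) 3 'bcb'
  10: (10,6) 2 'bc'
  11: (6,12) 2 'bc'
  12: (12,23) 1 'b'
  13: (23,25) 0 ''
  14: (25,1) 1 'c'
  15: (1,8) 5 'cabcb'
  16: (8,19) 2 'ca'
  17: (19,4) 1 'c'
  18: (4,11) 2 'cb'
  19: (11,22) 2 'cb'
  20: (22,7) 1 'c'
  21: (7,13) 1 'c'
  22: (13,14) 0 ''
  23: (14,16) 1 'd'
  24: (16,24) 1 'd'
  25: (24,21) 2 'dc'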